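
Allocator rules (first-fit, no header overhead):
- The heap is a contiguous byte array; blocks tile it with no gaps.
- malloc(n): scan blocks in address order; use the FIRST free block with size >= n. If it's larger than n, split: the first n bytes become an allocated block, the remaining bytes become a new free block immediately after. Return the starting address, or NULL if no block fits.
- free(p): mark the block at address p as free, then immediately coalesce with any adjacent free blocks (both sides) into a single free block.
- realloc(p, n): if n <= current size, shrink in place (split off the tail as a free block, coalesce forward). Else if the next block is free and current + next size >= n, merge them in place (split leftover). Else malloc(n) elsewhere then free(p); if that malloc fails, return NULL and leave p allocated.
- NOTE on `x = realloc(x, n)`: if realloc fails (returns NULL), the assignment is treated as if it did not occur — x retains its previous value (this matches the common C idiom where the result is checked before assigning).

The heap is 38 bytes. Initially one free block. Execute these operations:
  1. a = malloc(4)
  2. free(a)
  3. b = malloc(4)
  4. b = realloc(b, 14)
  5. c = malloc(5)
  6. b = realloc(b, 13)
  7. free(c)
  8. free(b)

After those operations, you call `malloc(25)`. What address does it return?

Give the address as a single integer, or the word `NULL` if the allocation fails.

Answer: 0

Derivation:
Op 1: a = malloc(4) -> a = 0; heap: [0-3 ALLOC][4-37 FREE]
Op 2: free(a) -> (freed a); heap: [0-37 FREE]
Op 3: b = malloc(4) -> b = 0; heap: [0-3 ALLOC][4-37 FREE]
Op 4: b = realloc(b, 14) -> b = 0; heap: [0-13 ALLOC][14-37 FREE]
Op 5: c = malloc(5) -> c = 14; heap: [0-13 ALLOC][14-18 ALLOC][19-37 FREE]
Op 6: b = realloc(b, 13) -> b = 0; heap: [0-12 ALLOC][13-13 FREE][14-18 ALLOC][19-37 FREE]
Op 7: free(c) -> (freed c); heap: [0-12 ALLOC][13-37 FREE]
Op 8: free(b) -> (freed b); heap: [0-37 FREE]
malloc(25): first-fit scan over [0-37 FREE] -> 0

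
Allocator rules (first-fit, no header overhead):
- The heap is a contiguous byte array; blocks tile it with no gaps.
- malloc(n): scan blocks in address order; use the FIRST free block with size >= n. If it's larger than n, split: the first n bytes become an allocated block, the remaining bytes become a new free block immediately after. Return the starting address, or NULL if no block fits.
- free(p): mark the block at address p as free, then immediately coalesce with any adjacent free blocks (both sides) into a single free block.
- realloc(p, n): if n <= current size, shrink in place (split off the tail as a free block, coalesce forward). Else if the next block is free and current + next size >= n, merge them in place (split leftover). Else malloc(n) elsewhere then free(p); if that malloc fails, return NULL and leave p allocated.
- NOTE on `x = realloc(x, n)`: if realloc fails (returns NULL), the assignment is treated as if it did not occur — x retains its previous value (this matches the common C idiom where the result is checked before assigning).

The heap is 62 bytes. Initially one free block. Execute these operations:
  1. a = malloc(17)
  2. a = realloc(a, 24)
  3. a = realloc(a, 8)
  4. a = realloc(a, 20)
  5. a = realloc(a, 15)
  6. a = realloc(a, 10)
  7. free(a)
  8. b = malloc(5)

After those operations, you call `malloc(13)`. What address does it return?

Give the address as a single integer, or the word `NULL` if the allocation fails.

Op 1: a = malloc(17) -> a = 0; heap: [0-16 ALLOC][17-61 FREE]
Op 2: a = realloc(a, 24) -> a = 0; heap: [0-23 ALLOC][24-61 FREE]
Op 3: a = realloc(a, 8) -> a = 0; heap: [0-7 ALLOC][8-61 FREE]
Op 4: a = realloc(a, 20) -> a = 0; heap: [0-19 ALLOC][20-61 FREE]
Op 5: a = realloc(a, 15) -> a = 0; heap: [0-14 ALLOC][15-61 FREE]
Op 6: a = realloc(a, 10) -> a = 0; heap: [0-9 ALLOC][10-61 FREE]
Op 7: free(a) -> (freed a); heap: [0-61 FREE]
Op 8: b = malloc(5) -> b = 0; heap: [0-4 ALLOC][5-61 FREE]
malloc(13): first-fit scan over [0-4 ALLOC][5-61 FREE] -> 5

Answer: 5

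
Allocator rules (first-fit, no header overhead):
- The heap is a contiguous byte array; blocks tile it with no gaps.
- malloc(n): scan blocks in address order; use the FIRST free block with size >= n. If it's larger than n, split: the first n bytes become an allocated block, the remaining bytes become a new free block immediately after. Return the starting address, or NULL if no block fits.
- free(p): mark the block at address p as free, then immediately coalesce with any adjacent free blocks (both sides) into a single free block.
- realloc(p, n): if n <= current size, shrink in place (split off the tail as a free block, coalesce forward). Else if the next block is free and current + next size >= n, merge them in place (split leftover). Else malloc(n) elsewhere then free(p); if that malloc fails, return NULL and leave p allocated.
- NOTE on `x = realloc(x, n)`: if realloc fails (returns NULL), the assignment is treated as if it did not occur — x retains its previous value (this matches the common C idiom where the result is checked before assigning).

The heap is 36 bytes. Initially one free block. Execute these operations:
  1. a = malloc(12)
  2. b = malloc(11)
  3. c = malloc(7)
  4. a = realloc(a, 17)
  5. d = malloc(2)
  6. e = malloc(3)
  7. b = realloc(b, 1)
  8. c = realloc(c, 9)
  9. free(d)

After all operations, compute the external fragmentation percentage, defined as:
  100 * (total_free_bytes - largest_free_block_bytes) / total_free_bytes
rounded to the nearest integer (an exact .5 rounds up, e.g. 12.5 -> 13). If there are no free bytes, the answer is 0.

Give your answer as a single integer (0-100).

Answer: 9

Derivation:
Op 1: a = malloc(12) -> a = 0; heap: [0-11 ALLOC][12-35 FREE]
Op 2: b = malloc(11) -> b = 12; heap: [0-11 ALLOC][12-22 ALLOC][23-35 FREE]
Op 3: c = malloc(7) -> c = 23; heap: [0-11 ALLOC][12-22 ALLOC][23-29 ALLOC][30-35 FREE]
Op 4: a = realloc(a, 17) -> NULL (a unchanged); heap: [0-11 ALLOC][12-22 ALLOC][23-29 ALLOC][30-35 FREE]
Op 5: d = malloc(2) -> d = 30; heap: [0-11 ALLOC][12-22 ALLOC][23-29 ALLOC][30-31 ALLOC][32-35 FREE]
Op 6: e = malloc(3) -> e = 32; heap: [0-11 ALLOC][12-22 ALLOC][23-29 ALLOC][30-31 ALLOC][32-34 ALLOC][35-35 FREE]
Op 7: b = realloc(b, 1) -> b = 12; heap: [0-11 ALLOC][12-12 ALLOC][13-22 FREE][23-29 ALLOC][30-31 ALLOC][32-34 ALLOC][35-35 FREE]
Op 8: c = realloc(c, 9) -> c = 13; heap: [0-11 ALLOC][12-12 ALLOC][13-21 ALLOC][22-29 FREE][30-31 ALLOC][32-34 ALLOC][35-35 FREE]
Op 9: free(d) -> (freed d); heap: [0-11 ALLOC][12-12 ALLOC][13-21 ALLOC][22-31 FREE][32-34 ALLOC][35-35 FREE]
Free blocks: [10 1] total_free=11 largest=10 -> 100*(11-10)/11 = 100/11 ≈ 9.091 -> rounds to 9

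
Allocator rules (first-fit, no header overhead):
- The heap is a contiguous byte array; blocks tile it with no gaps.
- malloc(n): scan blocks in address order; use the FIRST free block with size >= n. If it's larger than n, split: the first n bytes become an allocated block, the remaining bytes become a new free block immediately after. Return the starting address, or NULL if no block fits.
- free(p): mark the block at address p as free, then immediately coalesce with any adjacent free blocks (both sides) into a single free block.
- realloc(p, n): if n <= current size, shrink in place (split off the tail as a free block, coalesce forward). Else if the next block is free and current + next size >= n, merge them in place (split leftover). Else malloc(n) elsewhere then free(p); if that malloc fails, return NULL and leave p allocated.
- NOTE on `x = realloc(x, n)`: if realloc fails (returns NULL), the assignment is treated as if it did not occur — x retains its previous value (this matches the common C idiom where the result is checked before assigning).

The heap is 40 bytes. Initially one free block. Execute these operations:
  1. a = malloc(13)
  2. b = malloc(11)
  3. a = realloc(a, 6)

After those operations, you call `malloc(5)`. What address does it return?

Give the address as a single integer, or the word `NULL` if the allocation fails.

Op 1: a = malloc(13) -> a = 0; heap: [0-12 ALLOC][13-39 FREE]
Op 2: b = malloc(11) -> b = 13; heap: [0-12 ALLOC][13-23 ALLOC][24-39 FREE]
Op 3: a = realloc(a, 6) -> a = 0; heap: [0-5 ALLOC][6-12 FREE][13-23 ALLOC][24-39 FREE]
malloc(5): first-fit scan over [0-5 ALLOC][6-12 FREE][13-23 ALLOC][24-39 FREE] -> 6

Answer: 6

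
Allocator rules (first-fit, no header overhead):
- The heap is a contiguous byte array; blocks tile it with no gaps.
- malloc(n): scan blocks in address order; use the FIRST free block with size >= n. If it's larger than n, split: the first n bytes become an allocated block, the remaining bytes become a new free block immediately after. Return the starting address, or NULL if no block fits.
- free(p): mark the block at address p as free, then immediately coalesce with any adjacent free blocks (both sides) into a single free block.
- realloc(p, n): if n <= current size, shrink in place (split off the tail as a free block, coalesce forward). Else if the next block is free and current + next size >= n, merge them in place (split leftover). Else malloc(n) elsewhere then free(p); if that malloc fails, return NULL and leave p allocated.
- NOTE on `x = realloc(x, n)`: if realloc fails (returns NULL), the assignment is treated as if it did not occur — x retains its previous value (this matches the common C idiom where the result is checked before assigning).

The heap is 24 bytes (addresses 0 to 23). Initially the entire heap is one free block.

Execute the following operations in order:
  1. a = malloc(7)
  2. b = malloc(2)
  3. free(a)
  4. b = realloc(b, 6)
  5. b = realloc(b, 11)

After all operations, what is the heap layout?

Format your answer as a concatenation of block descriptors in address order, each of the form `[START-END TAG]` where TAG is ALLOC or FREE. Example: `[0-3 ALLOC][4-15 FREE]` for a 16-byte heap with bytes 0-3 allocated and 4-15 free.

Answer: [0-6 FREE][7-17 ALLOC][18-23 FREE]

Derivation:
Op 1: a = malloc(7) -> a = 0; heap: [0-6 ALLOC][7-23 FREE]
Op 2: b = malloc(2) -> b = 7; heap: [0-6 ALLOC][7-8 ALLOC][9-23 FREE]
Op 3: free(a) -> (freed a); heap: [0-6 FREE][7-8 ALLOC][9-23 FREE]
Op 4: b = realloc(b, 6) -> b = 7; heap: [0-6 FREE][7-12 ALLOC][13-23 FREE]
Op 5: b = realloc(b, 11) -> b = 7; heap: [0-6 FREE][7-17 ALLOC][18-23 FREE]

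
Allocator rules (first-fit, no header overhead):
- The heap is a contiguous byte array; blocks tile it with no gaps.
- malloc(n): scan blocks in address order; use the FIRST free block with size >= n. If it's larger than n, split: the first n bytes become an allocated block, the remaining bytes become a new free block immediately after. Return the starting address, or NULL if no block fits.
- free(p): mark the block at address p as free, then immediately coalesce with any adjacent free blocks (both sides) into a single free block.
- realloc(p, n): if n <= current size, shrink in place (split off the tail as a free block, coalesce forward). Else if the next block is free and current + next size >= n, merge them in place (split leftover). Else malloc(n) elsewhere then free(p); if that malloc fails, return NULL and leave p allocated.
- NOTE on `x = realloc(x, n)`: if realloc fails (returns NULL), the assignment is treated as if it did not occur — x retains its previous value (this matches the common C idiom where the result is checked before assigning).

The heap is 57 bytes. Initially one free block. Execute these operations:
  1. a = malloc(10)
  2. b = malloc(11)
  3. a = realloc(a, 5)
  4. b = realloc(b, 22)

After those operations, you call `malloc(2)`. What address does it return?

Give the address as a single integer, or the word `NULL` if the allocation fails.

Op 1: a = malloc(10) -> a = 0; heap: [0-9 ALLOC][10-56 FREE]
Op 2: b = malloc(11) -> b = 10; heap: [0-9 ALLOC][10-20 ALLOC][21-56 FREE]
Op 3: a = realloc(a, 5) -> a = 0; heap: [0-4 ALLOC][5-9 FREE][10-20 ALLOC][21-56 FREE]
Op 4: b = realloc(b, 22) -> b = 10; heap: [0-4 ALLOC][5-9 FREE][10-31 ALLOC][32-56 FREE]
malloc(2): first-fit scan over [0-4 ALLOC][5-9 FREE][10-31 ALLOC][32-56 FREE] -> 5

Answer: 5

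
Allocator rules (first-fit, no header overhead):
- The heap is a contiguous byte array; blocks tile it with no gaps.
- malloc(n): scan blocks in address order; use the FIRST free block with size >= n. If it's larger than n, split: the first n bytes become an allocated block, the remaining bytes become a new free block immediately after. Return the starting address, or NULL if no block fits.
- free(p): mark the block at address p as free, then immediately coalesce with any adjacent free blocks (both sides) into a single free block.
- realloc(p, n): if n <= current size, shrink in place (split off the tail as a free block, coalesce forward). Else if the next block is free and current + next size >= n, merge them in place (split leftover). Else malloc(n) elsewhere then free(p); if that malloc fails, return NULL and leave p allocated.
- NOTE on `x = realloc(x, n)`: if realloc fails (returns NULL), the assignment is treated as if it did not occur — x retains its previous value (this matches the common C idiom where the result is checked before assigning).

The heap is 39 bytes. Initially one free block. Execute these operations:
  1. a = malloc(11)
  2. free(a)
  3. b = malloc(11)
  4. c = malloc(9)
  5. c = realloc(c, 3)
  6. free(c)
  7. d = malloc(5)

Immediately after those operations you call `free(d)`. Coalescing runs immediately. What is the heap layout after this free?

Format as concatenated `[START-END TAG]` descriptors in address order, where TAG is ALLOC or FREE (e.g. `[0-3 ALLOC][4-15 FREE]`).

Answer: [0-10 ALLOC][11-38 FREE]

Derivation:
Op 1: a = malloc(11) -> a = 0; heap: [0-10 ALLOC][11-38 FREE]
Op 2: free(a) -> (freed a); heap: [0-38 FREE]
Op 3: b = malloc(11) -> b = 0; heap: [0-10 ALLOC][11-38 FREE]
Op 4: c = malloc(9) -> c = 11; heap: [0-10 ALLOC][11-19 ALLOC][20-38 FREE]
Op 5: c = realloc(c, 3) -> c = 11; heap: [0-10 ALLOC][11-13 ALLOC][14-38 FREE]
Op 6: free(c) -> (freed c); heap: [0-10 ALLOC][11-38 FREE]
Op 7: d = malloc(5) -> d = 11; heap: [0-10 ALLOC][11-15 ALLOC][16-38 FREE]
free(d): d = 11 -> block [11-15 ALLOC]; mark free, coalesce with adjacent free neighbors -> [0-10 ALLOC][11-38 FREE]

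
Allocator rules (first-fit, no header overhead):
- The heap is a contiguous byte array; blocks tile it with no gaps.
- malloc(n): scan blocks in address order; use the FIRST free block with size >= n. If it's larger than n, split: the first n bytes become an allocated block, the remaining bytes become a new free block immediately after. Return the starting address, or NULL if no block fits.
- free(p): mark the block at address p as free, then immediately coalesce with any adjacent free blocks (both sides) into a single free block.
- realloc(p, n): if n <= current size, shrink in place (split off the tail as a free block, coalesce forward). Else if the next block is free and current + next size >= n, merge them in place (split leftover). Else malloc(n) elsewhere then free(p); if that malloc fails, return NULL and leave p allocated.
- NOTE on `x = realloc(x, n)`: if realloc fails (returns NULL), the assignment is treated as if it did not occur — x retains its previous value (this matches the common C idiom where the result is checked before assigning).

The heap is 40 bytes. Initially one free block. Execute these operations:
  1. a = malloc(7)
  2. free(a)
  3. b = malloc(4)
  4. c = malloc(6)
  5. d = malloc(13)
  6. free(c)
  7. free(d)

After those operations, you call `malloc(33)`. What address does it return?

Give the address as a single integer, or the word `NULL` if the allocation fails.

Answer: 4

Derivation:
Op 1: a = malloc(7) -> a = 0; heap: [0-6 ALLOC][7-39 FREE]
Op 2: free(a) -> (freed a); heap: [0-39 FREE]
Op 3: b = malloc(4) -> b = 0; heap: [0-3 ALLOC][4-39 FREE]
Op 4: c = malloc(6) -> c = 4; heap: [0-3 ALLOC][4-9 ALLOC][10-39 FREE]
Op 5: d = malloc(13) -> d = 10; heap: [0-3 ALLOC][4-9 ALLOC][10-22 ALLOC][23-39 FREE]
Op 6: free(c) -> (freed c); heap: [0-3 ALLOC][4-9 FREE][10-22 ALLOC][23-39 FREE]
Op 7: free(d) -> (freed d); heap: [0-3 ALLOC][4-39 FREE]
malloc(33): first-fit scan over [0-3 ALLOC][4-39 FREE] -> 4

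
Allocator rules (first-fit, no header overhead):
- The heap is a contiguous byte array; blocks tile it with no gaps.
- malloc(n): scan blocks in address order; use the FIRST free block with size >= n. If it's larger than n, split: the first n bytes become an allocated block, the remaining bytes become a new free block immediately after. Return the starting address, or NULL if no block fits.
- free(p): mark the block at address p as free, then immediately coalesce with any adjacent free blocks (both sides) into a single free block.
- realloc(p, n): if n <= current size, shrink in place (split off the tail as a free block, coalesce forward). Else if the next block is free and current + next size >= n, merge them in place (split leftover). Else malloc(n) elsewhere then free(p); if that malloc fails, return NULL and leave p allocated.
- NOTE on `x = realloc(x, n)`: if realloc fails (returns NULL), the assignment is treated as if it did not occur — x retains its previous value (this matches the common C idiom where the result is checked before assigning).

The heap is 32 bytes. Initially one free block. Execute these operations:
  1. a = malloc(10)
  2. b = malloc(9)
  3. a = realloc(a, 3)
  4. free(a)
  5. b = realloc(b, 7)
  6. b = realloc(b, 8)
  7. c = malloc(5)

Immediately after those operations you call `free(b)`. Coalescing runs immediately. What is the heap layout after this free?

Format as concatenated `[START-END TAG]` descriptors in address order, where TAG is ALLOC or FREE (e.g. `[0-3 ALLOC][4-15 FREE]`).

Op 1: a = malloc(10) -> a = 0; heap: [0-9 ALLOC][10-31 FREE]
Op 2: b = malloc(9) -> b = 10; heap: [0-9 ALLOC][10-18 ALLOC][19-31 FREE]
Op 3: a = realloc(a, 3) -> a = 0; heap: [0-2 ALLOC][3-9 FREE][10-18 ALLOC][19-31 FREE]
Op 4: free(a) -> (freed a); heap: [0-9 FREE][10-18 ALLOC][19-31 FREE]
Op 5: b = realloc(b, 7) -> b = 10; heap: [0-9 FREE][10-16 ALLOC][17-31 FREE]
Op 6: b = realloc(b, 8) -> b = 10; heap: [0-9 FREE][10-17 ALLOC][18-31 FREE]
Op 7: c = malloc(5) -> c = 0; heap: [0-4 ALLOC][5-9 FREE][10-17 ALLOC][18-31 FREE]
free(b): b = 10 -> block [10-17 ALLOC]; mark free, coalesce with adjacent free neighbors -> [0-4 ALLOC][5-31 FREE]

Answer: [0-4 ALLOC][5-31 FREE]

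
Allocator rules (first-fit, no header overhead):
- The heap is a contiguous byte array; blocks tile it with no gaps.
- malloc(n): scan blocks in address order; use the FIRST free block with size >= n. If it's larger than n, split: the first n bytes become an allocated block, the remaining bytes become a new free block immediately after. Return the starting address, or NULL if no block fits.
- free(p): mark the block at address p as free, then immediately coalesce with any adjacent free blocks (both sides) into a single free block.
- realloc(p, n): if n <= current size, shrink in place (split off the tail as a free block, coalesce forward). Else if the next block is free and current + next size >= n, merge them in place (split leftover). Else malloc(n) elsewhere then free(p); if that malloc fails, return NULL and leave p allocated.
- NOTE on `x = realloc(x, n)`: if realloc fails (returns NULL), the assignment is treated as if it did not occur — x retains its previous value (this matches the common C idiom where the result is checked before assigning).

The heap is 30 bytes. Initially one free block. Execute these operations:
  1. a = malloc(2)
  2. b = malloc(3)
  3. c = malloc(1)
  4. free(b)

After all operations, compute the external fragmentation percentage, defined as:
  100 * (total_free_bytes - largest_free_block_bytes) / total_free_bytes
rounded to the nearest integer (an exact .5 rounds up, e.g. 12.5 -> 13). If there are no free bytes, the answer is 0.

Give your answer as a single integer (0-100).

Answer: 11

Derivation:
Op 1: a = malloc(2) -> a = 0; heap: [0-1 ALLOC][2-29 FREE]
Op 2: b = malloc(3) -> b = 2; heap: [0-1 ALLOC][2-4 ALLOC][5-29 FREE]
Op 3: c = malloc(1) -> c = 5; heap: [0-1 ALLOC][2-4 ALLOC][5-5 ALLOC][6-29 FREE]
Op 4: free(b) -> (freed b); heap: [0-1 ALLOC][2-4 FREE][5-5 ALLOC][6-29 FREE]
Free blocks: [3 24] total_free=27 largest=24 -> 100*(27-24)/27 = 300/27 ≈ 11.111 -> rounds to 11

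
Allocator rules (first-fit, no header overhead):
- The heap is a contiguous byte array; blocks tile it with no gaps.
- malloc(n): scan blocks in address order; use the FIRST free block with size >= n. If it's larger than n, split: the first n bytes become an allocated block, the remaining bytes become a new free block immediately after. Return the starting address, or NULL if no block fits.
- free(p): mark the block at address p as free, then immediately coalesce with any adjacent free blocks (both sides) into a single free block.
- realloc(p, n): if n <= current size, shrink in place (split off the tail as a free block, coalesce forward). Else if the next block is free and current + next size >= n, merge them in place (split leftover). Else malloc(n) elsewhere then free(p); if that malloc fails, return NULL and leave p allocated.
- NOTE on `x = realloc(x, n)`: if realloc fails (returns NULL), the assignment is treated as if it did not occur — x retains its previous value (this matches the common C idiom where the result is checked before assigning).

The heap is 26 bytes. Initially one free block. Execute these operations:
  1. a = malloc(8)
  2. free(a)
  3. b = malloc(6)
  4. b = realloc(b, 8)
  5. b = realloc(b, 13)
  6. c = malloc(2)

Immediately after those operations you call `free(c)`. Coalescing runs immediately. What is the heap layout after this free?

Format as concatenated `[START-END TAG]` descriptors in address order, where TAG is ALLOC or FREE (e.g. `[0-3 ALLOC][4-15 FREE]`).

Op 1: a = malloc(8) -> a = 0; heap: [0-7 ALLOC][8-25 FREE]
Op 2: free(a) -> (freed a); heap: [0-25 FREE]
Op 3: b = malloc(6) -> b = 0; heap: [0-5 ALLOC][6-25 FREE]
Op 4: b = realloc(b, 8) -> b = 0; heap: [0-7 ALLOC][8-25 FREE]
Op 5: b = realloc(b, 13) -> b = 0; heap: [0-12 ALLOC][13-25 FREE]
Op 6: c = malloc(2) -> c = 13; heap: [0-12 ALLOC][13-14 ALLOC][15-25 FREE]
free(c): c = 13 -> block [13-14 ALLOC]; mark free, coalesce with adjacent free neighbors -> [0-12 ALLOC][13-25 FREE]

Answer: [0-12 ALLOC][13-25 FREE]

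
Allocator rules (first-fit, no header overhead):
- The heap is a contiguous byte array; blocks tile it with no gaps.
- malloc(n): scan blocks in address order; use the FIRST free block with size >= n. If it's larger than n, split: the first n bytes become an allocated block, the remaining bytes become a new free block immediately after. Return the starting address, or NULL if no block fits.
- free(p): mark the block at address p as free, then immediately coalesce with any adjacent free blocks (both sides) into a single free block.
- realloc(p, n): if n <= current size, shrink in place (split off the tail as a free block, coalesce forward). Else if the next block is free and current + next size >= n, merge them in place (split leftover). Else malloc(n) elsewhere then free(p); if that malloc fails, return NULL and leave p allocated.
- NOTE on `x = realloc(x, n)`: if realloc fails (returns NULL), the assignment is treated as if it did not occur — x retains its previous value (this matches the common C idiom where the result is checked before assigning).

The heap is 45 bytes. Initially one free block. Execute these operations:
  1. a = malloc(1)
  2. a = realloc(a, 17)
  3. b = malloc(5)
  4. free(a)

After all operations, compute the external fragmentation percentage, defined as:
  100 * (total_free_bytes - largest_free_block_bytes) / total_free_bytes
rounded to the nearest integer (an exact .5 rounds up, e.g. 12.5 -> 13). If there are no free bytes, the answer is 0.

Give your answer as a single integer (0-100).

Op 1: a = malloc(1) -> a = 0; heap: [0-0 ALLOC][1-44 FREE]
Op 2: a = realloc(a, 17) -> a = 0; heap: [0-16 ALLOC][17-44 FREE]
Op 3: b = malloc(5) -> b = 17; heap: [0-16 ALLOC][17-21 ALLOC][22-44 FREE]
Op 4: free(a) -> (freed a); heap: [0-16 FREE][17-21 ALLOC][22-44 FREE]
Free blocks: [17 23] total_free=40 largest=23 -> 100*(40-23)/40 = 1700/40 = 42.5 -> rounds to 43

Answer: 43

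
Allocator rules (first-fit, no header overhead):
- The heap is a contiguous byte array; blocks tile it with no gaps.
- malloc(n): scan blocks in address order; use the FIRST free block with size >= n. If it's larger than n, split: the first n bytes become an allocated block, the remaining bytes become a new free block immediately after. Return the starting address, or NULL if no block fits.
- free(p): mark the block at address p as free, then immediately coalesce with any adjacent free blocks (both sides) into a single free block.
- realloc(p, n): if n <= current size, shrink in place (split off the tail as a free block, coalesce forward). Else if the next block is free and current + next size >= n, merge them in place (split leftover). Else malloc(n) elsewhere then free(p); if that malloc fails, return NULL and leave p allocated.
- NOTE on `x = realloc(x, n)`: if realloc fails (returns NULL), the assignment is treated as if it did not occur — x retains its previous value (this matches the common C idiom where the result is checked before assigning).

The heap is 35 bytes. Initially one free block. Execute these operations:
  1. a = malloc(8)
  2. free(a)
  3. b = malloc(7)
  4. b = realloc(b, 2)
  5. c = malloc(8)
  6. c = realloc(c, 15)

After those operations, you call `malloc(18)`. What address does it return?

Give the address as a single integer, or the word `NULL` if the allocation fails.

Answer: 17

Derivation:
Op 1: a = malloc(8) -> a = 0; heap: [0-7 ALLOC][8-34 FREE]
Op 2: free(a) -> (freed a); heap: [0-34 FREE]
Op 3: b = malloc(7) -> b = 0; heap: [0-6 ALLOC][7-34 FREE]
Op 4: b = realloc(b, 2) -> b = 0; heap: [0-1 ALLOC][2-34 FREE]
Op 5: c = malloc(8) -> c = 2; heap: [0-1 ALLOC][2-9 ALLOC][10-34 FREE]
Op 6: c = realloc(c, 15) -> c = 2; heap: [0-1 ALLOC][2-16 ALLOC][17-34 FREE]
malloc(18): first-fit scan over [0-1 ALLOC][2-16 ALLOC][17-34 FREE] -> 17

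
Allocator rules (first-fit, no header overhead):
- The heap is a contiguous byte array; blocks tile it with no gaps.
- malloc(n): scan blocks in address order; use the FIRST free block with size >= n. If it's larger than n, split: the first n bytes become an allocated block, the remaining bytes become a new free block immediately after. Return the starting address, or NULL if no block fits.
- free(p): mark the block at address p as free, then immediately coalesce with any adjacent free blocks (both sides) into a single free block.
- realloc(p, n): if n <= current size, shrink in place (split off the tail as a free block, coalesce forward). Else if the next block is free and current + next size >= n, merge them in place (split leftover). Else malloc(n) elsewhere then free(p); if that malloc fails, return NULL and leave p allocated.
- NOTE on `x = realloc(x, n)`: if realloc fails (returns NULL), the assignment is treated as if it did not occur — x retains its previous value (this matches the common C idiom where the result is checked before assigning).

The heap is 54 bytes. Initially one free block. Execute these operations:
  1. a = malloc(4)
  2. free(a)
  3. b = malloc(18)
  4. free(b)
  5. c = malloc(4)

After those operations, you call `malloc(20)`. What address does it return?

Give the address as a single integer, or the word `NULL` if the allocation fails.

Answer: 4

Derivation:
Op 1: a = malloc(4) -> a = 0; heap: [0-3 ALLOC][4-53 FREE]
Op 2: free(a) -> (freed a); heap: [0-53 FREE]
Op 3: b = malloc(18) -> b = 0; heap: [0-17 ALLOC][18-53 FREE]
Op 4: free(b) -> (freed b); heap: [0-53 FREE]
Op 5: c = malloc(4) -> c = 0; heap: [0-3 ALLOC][4-53 FREE]
malloc(20): first-fit scan over [0-3 ALLOC][4-53 FREE] -> 4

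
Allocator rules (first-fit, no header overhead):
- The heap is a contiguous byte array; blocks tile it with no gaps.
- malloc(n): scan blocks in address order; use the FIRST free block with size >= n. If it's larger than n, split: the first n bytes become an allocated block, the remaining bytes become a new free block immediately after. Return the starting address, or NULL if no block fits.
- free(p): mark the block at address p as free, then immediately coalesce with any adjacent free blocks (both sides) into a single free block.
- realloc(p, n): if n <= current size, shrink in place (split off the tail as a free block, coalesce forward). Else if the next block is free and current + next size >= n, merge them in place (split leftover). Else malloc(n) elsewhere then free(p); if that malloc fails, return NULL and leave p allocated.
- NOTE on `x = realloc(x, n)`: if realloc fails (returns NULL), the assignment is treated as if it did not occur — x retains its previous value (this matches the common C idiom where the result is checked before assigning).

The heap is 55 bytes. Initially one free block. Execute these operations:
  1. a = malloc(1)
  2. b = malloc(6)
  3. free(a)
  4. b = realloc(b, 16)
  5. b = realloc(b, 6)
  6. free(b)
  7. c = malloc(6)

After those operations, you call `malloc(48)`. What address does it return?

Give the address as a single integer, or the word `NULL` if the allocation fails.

Answer: 6

Derivation:
Op 1: a = malloc(1) -> a = 0; heap: [0-0 ALLOC][1-54 FREE]
Op 2: b = malloc(6) -> b = 1; heap: [0-0 ALLOC][1-6 ALLOC][7-54 FREE]
Op 3: free(a) -> (freed a); heap: [0-0 FREE][1-6 ALLOC][7-54 FREE]
Op 4: b = realloc(b, 16) -> b = 1; heap: [0-0 FREE][1-16 ALLOC][17-54 FREE]
Op 5: b = realloc(b, 6) -> b = 1; heap: [0-0 FREE][1-6 ALLOC][7-54 FREE]
Op 6: free(b) -> (freed b); heap: [0-54 FREE]
Op 7: c = malloc(6) -> c = 0; heap: [0-5 ALLOC][6-54 FREE]
malloc(48): first-fit scan over [0-5 ALLOC][6-54 FREE] -> 6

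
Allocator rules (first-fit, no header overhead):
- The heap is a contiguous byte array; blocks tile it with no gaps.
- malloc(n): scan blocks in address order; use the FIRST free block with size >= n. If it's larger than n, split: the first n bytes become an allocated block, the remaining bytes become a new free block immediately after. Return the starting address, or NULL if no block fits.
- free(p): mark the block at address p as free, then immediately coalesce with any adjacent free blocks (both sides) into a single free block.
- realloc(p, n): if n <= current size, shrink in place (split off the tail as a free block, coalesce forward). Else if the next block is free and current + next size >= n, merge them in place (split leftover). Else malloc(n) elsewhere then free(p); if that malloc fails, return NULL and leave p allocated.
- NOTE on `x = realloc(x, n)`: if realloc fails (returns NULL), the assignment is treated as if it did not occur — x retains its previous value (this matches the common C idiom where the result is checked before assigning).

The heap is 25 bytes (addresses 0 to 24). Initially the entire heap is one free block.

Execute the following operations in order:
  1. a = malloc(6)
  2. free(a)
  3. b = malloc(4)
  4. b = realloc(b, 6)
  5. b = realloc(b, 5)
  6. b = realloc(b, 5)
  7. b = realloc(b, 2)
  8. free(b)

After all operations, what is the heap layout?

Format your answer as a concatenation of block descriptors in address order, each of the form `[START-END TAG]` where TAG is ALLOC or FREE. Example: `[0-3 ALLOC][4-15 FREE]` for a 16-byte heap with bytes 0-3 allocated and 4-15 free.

Op 1: a = malloc(6) -> a = 0; heap: [0-5 ALLOC][6-24 FREE]
Op 2: free(a) -> (freed a); heap: [0-24 FREE]
Op 3: b = malloc(4) -> b = 0; heap: [0-3 ALLOC][4-24 FREE]
Op 4: b = realloc(b, 6) -> b = 0; heap: [0-5 ALLOC][6-24 FREE]
Op 5: b = realloc(b, 5) -> b = 0; heap: [0-4 ALLOC][5-24 FREE]
Op 6: b = realloc(b, 5) -> b = 0; heap: [0-4 ALLOC][5-24 FREE]
Op 7: b = realloc(b, 2) -> b = 0; heap: [0-1 ALLOC][2-24 FREE]
Op 8: free(b) -> (freed b); heap: [0-24 FREE]

Answer: [0-24 FREE]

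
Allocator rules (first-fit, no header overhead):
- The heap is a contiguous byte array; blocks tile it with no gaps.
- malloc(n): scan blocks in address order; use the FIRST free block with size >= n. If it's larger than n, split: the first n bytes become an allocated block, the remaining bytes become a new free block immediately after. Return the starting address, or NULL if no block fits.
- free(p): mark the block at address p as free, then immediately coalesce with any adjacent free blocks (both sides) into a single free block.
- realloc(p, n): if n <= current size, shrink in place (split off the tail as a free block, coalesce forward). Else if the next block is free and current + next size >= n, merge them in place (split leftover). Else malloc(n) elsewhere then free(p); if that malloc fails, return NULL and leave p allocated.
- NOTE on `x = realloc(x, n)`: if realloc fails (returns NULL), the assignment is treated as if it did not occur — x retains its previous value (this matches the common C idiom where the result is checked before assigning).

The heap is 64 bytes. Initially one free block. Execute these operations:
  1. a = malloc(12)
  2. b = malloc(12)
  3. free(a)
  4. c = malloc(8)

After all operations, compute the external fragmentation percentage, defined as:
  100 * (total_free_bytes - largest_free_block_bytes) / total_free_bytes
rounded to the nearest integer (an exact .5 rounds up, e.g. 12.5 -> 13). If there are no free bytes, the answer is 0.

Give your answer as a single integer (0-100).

Answer: 9

Derivation:
Op 1: a = malloc(12) -> a = 0; heap: [0-11 ALLOC][12-63 FREE]
Op 2: b = malloc(12) -> b = 12; heap: [0-11 ALLOC][12-23 ALLOC][24-63 FREE]
Op 3: free(a) -> (freed a); heap: [0-11 FREE][12-23 ALLOC][24-63 FREE]
Op 4: c = malloc(8) -> c = 0; heap: [0-7 ALLOC][8-11 FREE][12-23 ALLOC][24-63 FREE]
Free blocks: [4 40] total_free=44 largest=40 -> 100*(44-40)/44 = 400/44 ≈ 9.091 -> rounds to 9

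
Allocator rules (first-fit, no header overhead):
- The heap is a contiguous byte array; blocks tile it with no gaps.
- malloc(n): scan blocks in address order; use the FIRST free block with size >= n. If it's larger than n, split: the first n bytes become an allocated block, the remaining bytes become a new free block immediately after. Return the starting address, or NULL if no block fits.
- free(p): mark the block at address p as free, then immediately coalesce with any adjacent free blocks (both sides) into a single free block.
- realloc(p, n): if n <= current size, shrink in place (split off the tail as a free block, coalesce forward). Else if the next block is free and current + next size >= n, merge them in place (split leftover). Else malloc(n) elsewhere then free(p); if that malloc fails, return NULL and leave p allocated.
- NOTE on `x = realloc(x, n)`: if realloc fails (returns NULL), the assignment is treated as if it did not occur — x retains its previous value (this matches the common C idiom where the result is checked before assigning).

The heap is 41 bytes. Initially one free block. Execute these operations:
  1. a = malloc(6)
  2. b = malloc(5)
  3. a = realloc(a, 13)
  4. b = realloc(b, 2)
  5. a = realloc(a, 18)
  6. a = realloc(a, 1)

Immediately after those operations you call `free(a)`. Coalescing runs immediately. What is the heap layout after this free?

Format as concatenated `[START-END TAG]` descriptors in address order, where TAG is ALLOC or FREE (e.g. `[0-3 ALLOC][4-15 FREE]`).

Op 1: a = malloc(6) -> a = 0; heap: [0-5 ALLOC][6-40 FREE]
Op 2: b = malloc(5) -> b = 6; heap: [0-5 ALLOC][6-10 ALLOC][11-40 FREE]
Op 3: a = realloc(a, 13) -> a = 11; heap: [0-5 FREE][6-10 ALLOC][11-23 ALLOC][24-40 FREE]
Op 4: b = realloc(b, 2) -> b = 6; heap: [0-5 FREE][6-7 ALLOC][8-10 FREE][11-23 ALLOC][24-40 FREE]
Op 5: a = realloc(a, 18) -> a = 11; heap: [0-5 FREE][6-7 ALLOC][8-10 FREE][11-28 ALLOC][29-40 FREE]
Op 6: a = realloc(a, 1) -> a = 11; heap: [0-5 FREE][6-7 ALLOC][8-10 FREE][11-11 ALLOC][12-40 FREE]
free(a): a = 11 -> block [11-11 ALLOC]; mark free, coalesce with adjacent free neighbors -> [0-5 FREE][6-7 ALLOC][8-40 FREE]

Answer: [0-5 FREE][6-7 ALLOC][8-40 FREE]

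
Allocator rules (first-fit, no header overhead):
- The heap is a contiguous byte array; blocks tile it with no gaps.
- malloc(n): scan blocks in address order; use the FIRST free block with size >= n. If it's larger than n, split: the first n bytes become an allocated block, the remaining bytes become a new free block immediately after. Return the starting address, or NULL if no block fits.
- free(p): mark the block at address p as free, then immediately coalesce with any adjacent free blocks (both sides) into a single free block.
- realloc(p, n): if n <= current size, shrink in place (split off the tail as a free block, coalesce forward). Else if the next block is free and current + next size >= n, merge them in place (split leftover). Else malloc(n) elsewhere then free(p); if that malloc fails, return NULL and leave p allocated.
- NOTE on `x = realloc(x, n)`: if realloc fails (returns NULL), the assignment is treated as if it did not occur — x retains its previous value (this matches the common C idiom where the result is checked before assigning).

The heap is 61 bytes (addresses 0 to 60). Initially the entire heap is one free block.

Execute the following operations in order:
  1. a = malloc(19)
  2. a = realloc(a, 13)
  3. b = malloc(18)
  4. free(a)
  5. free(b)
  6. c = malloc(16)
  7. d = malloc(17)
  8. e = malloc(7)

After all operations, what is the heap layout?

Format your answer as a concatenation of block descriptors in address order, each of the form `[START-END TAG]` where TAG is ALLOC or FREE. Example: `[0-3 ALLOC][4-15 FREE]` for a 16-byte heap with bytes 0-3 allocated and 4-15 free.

Op 1: a = malloc(19) -> a = 0; heap: [0-18 ALLOC][19-60 FREE]
Op 2: a = realloc(a, 13) -> a = 0; heap: [0-12 ALLOC][13-60 FREE]
Op 3: b = malloc(18) -> b = 13; heap: [0-12 ALLOC][13-30 ALLOC][31-60 FREE]
Op 4: free(a) -> (freed a); heap: [0-12 FREE][13-30 ALLOC][31-60 FREE]
Op 5: free(b) -> (freed b); heap: [0-60 FREE]
Op 6: c = malloc(16) -> c = 0; heap: [0-15 ALLOC][16-60 FREE]
Op 7: d = malloc(17) -> d = 16; heap: [0-15 ALLOC][16-32 ALLOC][33-60 FREE]
Op 8: e = malloc(7) -> e = 33; heap: [0-15 ALLOC][16-32 ALLOC][33-39 ALLOC][40-60 FREE]

Answer: [0-15 ALLOC][16-32 ALLOC][33-39 ALLOC][40-60 FREE]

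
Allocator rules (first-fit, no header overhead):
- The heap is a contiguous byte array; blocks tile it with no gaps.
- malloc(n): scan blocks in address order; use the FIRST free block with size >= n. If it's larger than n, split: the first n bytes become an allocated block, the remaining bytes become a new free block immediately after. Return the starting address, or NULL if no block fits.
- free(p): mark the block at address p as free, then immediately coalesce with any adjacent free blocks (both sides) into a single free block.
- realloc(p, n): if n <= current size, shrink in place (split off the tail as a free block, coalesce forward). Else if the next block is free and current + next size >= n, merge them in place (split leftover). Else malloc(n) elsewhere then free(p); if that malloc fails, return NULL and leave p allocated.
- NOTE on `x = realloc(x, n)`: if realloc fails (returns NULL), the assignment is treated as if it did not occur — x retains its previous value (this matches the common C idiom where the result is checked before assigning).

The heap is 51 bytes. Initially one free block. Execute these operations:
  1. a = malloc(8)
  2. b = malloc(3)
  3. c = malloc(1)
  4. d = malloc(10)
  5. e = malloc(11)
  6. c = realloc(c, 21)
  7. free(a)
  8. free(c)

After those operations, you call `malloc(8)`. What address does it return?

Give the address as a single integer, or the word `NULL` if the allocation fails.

Answer: 0

Derivation:
Op 1: a = malloc(8) -> a = 0; heap: [0-7 ALLOC][8-50 FREE]
Op 2: b = malloc(3) -> b = 8; heap: [0-7 ALLOC][8-10 ALLOC][11-50 FREE]
Op 3: c = malloc(1) -> c = 11; heap: [0-7 ALLOC][8-10 ALLOC][11-11 ALLOC][12-50 FREE]
Op 4: d = malloc(10) -> d = 12; heap: [0-7 ALLOC][8-10 ALLOC][11-11 ALLOC][12-21 ALLOC][22-50 FREE]
Op 5: e = malloc(11) -> e = 22; heap: [0-7 ALLOC][8-10 ALLOC][11-11 ALLOC][12-21 ALLOC][22-32 ALLOC][33-50 FREE]
Op 6: c = realloc(c, 21) -> NULL (c unchanged); heap: [0-7 ALLOC][8-10 ALLOC][11-11 ALLOC][12-21 ALLOC][22-32 ALLOC][33-50 FREE]
Op 7: free(a) -> (freed a); heap: [0-7 FREE][8-10 ALLOC][11-11 ALLOC][12-21 ALLOC][22-32 ALLOC][33-50 FREE]
Op 8: free(c) -> (freed c); heap: [0-7 FREE][8-10 ALLOC][11-11 FREE][12-21 ALLOC][22-32 ALLOC][33-50 FREE]
malloc(8): first-fit scan over [0-7 FREE][8-10 ALLOC][11-11 FREE][12-21 ALLOC][22-32 ALLOC][33-50 FREE] -> 0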